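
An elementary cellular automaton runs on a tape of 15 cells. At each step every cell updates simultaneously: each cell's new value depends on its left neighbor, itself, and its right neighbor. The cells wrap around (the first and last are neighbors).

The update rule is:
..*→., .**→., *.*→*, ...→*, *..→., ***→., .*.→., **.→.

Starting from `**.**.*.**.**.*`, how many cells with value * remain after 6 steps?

2

step 1: ..*..*.*..*..*.
step 2: *.....*........
step 3: ..***...******.
step 4: *.....*........  (repeats step 2; period 2)
step 6: *.....*........
count of *: 2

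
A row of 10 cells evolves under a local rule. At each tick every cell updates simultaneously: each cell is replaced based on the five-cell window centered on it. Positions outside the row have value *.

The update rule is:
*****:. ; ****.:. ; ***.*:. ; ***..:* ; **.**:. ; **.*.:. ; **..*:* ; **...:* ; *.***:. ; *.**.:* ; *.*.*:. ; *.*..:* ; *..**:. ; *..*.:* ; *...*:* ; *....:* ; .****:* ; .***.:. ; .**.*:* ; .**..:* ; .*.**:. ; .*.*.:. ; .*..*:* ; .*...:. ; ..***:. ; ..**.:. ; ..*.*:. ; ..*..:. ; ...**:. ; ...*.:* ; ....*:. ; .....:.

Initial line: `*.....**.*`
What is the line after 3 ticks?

*.........

tick 1: ***....*..
tick 2: ..***.*.*.
tick 3: *.........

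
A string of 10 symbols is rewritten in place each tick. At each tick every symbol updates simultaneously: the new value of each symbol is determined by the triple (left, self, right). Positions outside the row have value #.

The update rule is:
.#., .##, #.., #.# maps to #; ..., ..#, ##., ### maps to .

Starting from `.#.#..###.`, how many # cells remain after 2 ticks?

#####.#..#
.....###.#
count of #: 4

4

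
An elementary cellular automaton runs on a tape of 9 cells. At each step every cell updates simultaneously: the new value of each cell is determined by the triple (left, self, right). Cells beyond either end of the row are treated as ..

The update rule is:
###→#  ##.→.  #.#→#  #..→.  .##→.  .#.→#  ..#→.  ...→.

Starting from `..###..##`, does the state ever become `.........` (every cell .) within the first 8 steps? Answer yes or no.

no

...#.....
...#.....  (fixed point — unchanged through step 8)
step 8 is ...#....., still not uniform .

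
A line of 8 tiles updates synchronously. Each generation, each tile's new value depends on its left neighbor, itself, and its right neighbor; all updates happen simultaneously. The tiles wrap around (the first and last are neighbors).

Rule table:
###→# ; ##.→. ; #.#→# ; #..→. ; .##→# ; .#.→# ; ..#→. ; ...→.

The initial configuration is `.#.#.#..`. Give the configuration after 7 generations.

.#####..
.####...
.###....
.##.....
.#......
.#......  (fixed point — unchanged through generation 7)

.#......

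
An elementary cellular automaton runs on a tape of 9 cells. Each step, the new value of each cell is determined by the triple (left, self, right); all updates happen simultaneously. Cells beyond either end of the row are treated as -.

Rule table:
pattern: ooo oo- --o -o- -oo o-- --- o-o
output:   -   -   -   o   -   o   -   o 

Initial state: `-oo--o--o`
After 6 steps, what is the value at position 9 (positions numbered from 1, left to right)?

o

step 1: ---o-oo-o
step 2: ---oo--oo
step 3: -----o---
step 4: -----oo--
step 5: -------o-
step 6: -------oo
position 9 holds o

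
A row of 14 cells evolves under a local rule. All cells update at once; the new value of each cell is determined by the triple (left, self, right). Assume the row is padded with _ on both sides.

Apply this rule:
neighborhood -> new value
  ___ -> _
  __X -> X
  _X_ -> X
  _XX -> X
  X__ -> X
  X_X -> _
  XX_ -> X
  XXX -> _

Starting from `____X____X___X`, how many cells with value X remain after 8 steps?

10

___XXX__XXX_XX
__XX_XXXX_X_XX
_XXX_X__X_X_XX
XX_X_XXXX_X_XX
XX_X_X__X_X_XX
XX_X_XXXX_X_XX  (repeats step 4; period 2)
step 8: XX_X_XXXX_X_XX
count of X: 10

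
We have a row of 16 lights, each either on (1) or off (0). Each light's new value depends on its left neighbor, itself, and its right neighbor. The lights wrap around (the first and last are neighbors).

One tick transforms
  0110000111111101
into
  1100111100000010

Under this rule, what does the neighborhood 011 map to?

1

At position 1 the neighborhood is 011; the next row has 1 there.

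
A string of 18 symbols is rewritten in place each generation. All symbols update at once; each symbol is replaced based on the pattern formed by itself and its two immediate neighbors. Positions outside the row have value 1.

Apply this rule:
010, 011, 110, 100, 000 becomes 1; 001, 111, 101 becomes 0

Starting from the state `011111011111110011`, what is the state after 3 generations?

010101010001011010

010001010000011010
011101011111011010
010101010001011010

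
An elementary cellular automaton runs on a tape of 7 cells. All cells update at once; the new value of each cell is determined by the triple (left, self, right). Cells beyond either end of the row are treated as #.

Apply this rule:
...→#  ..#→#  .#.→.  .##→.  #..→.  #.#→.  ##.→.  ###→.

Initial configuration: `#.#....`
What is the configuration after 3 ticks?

....###
.###...
.....##

.....##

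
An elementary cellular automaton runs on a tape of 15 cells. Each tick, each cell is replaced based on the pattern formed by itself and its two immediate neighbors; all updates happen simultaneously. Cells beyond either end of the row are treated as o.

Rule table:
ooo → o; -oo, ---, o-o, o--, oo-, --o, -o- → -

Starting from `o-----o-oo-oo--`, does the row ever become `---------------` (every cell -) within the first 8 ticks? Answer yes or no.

---------------
all cells are - at tick 1

yes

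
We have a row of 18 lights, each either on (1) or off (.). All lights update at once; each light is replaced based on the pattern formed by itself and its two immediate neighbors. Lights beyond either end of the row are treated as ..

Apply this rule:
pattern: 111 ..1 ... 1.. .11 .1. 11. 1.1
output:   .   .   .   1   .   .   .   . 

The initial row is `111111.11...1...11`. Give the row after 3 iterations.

...........1...1..

.........1...1....
..........1...1...
...........1...1..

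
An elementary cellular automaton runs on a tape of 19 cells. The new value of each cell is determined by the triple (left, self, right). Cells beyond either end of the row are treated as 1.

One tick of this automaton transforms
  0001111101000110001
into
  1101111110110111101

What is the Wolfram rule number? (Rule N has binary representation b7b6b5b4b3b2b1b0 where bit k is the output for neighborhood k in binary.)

position 4: 111 → 1  (bit 7 = 1)
position 7: 110 → 1  (bit 6 = 1)
position 8: 101 → 1  (bit 5 = 1)
position 0: 100 → 1  (bit 4 = 1)
position 3: 011 → 1  (bit 3 = 1)
position 9: 010 → 0  (bit 2 = 0)
position 2: 001 → 0  (bit 1 = 0)
position 1: 000 → 1  (bit 0 = 1)
bits b7..b0 = 11111001 = 249

249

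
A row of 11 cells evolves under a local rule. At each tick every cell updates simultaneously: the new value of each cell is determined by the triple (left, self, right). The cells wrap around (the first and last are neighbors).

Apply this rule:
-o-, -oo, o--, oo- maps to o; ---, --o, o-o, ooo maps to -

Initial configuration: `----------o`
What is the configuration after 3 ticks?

o---------o
oo--------o
-oo-------o

-oo-------o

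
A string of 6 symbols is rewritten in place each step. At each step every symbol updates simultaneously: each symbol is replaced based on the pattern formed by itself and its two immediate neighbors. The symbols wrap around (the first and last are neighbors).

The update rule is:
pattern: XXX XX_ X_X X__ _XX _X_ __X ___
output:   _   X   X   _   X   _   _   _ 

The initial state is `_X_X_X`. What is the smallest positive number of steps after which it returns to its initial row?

2

step 1: X_X_X_
step 2: _X_X_X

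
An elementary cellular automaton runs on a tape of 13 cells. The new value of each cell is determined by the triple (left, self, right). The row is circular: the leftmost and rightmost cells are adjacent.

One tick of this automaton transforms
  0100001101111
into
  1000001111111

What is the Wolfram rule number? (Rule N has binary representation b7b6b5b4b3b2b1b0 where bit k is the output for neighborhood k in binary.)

232

position 10: 111 → 1  (bit 7 = 1)
position 7: 110 → 1  (bit 6 = 1)
position 0: 101 → 1  (bit 5 = 1)
position 2: 100 → 0  (bit 4 = 0)
position 6: 011 → 1  (bit 3 = 1)
position 1: 010 → 0  (bit 2 = 0)
position 5: 001 → 0  (bit 1 = 0)
position 3: 000 → 0  (bit 0 = 0)
bits b7..b0 = 11101000 = 232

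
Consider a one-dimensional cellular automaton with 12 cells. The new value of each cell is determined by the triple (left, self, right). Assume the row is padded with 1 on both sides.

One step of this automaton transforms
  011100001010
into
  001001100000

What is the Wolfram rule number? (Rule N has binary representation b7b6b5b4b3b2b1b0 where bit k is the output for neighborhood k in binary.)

129

position 2: 111 → 1  (bit 7 = 1)
position 3: 110 → 0  (bit 6 = 0)
position 0: 101 → 0  (bit 5 = 0)
position 4: 100 → 0  (bit 4 = 0)
position 1: 011 → 0  (bit 3 = 0)
position 8: 010 → 0  (bit 2 = 0)
position 7: 001 → 0  (bit 1 = 0)
position 5: 000 → 1  (bit 0 = 1)
bits b7..b0 = 10000001 = 129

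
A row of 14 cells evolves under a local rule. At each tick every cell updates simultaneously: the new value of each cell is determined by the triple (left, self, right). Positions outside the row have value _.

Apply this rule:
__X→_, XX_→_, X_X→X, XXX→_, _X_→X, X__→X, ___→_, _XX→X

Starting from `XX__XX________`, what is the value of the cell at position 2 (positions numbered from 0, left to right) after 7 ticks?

_

X_X_X_X_______
XXXXXXXX______
X_______X_____
XX______XX____
X_X_____X_X___
XXXX____XXXX__
X___X___X___X_
position 2 holds _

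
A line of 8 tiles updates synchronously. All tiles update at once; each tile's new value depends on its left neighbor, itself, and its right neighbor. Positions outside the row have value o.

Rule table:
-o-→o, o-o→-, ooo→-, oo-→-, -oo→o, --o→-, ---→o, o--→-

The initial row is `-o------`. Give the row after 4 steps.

-o-o-o--

-o-oooo-
-o-o----
-o-o-oo-
-o-o-o--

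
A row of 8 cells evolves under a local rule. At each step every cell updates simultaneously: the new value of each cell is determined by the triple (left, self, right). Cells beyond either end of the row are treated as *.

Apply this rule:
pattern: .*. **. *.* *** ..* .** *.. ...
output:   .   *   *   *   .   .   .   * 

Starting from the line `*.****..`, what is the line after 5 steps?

*****.*.

step 1: **.***..
step 2: ***.**..
step 3: ****.*..
step 4: *****...
step 5: *****.*.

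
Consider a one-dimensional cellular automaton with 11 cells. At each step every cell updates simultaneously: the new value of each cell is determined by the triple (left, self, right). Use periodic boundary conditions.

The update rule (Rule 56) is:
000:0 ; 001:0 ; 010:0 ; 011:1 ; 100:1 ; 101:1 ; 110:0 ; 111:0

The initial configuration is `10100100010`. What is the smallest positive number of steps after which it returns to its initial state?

01010010001
10101001000
01010100100
00101010010
00010101001
10001010100
01000101010
00100010101
10010001010
01001000101
10100100010

11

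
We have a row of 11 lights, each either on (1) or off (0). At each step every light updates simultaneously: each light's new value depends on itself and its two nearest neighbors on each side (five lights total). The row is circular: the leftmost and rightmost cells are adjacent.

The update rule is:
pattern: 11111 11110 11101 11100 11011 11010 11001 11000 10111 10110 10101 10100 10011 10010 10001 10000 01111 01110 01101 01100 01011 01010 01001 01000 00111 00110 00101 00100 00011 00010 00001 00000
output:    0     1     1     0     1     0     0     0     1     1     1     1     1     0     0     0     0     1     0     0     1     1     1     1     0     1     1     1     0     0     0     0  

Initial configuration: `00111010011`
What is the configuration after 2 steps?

01110110100

step 1: 01011011110
step 2: 01110110100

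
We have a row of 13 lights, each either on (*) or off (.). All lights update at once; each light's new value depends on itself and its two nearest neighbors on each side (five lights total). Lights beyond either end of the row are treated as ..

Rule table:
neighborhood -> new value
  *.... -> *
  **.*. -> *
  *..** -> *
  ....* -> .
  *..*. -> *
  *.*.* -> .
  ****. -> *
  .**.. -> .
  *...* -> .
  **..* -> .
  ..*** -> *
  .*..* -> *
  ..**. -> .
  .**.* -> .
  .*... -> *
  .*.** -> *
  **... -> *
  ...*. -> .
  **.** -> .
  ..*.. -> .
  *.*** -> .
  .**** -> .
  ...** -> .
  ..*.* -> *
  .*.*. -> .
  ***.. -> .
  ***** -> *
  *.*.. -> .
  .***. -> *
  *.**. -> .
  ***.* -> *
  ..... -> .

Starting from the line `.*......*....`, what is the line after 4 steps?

........**...

step 1: ..**.....**..
step 2: ....**.....**
step 3: ......**.....
step 4: ........**...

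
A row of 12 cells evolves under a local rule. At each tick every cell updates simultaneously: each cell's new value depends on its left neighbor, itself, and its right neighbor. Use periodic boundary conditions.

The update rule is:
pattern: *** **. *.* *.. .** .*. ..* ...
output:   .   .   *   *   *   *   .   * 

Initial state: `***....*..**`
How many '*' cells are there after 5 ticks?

...***.**.*.
**.*..**.***
..***.*.**..
*.*..****.**
.***.*...**.
count of *: 6

6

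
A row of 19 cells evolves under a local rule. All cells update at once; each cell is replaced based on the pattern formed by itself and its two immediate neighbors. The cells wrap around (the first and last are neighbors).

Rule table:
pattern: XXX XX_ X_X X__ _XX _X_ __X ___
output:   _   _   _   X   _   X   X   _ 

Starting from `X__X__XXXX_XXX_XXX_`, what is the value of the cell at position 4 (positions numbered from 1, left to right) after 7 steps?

step 1: XXXXXX_____________
step 2: ______X___________X
step 3: X____XXX_________XX
step 4: _X__X___X_______X__
step 5: XXXXXX_XXX_____XXX_
step 6: __________X___X____
step 7: _________XXX_XXX___
position 4 holds _

_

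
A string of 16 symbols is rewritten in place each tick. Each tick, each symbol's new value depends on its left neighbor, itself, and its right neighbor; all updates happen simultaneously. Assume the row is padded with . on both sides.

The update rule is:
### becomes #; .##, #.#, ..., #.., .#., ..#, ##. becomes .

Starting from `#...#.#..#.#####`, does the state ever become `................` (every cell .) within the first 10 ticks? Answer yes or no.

yes

............###.
.............#..
................
all cells are . at tick 3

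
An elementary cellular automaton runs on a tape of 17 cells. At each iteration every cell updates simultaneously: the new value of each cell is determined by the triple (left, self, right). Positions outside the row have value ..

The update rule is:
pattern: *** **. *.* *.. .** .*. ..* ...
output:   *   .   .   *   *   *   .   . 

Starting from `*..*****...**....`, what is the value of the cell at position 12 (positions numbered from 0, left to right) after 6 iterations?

**.****.*..*.*...
*..***..**.*.**..
**.**.*.*..*.*.*.
*..*..*.**.*.*.**
**.**.*.*..*.*.*.  (repeats iteration 3; period 2)
iteration 6: *..*..*.**.*.*.**
position 12 holds .

.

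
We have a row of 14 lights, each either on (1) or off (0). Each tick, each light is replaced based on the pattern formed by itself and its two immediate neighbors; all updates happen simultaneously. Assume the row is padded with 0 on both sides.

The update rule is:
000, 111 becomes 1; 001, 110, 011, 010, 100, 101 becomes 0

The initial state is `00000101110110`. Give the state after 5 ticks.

11110000100000
01100110001111
00000000100110
11111110000000
01111100111111

01111100111111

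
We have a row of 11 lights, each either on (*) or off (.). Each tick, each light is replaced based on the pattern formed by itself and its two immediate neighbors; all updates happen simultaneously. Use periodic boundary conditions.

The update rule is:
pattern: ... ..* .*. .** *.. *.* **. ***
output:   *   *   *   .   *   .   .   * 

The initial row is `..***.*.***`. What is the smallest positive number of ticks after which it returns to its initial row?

5

**.*..*..*.
...*******.
***.*****.*
**...***...
..***.*.***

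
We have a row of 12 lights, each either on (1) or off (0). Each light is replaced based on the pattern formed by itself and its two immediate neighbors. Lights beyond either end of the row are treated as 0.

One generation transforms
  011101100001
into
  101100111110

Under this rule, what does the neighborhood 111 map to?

1

At position 2 the neighborhood is 111; the next row has 1 there.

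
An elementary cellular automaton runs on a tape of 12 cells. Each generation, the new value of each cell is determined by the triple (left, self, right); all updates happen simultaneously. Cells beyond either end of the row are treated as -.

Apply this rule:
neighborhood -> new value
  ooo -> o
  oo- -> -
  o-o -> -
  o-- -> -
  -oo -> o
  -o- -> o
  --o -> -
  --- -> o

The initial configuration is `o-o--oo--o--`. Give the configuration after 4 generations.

o-o--o-o-o-o

o-o--o---o-o
o-o--o-o-o-o
o-o--o-o-o-o  (fixed point — unchanged through generation 4)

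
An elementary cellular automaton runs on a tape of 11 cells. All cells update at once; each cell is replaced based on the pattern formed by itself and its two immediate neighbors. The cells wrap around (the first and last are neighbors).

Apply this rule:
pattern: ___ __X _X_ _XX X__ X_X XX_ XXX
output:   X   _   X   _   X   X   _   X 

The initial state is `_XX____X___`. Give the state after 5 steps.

___XXX_XXXX
XX__X_X_XX_
__X_XXXX__X
X_XX_XX_X_X
_X__X__XXX_

_X__X__XXX_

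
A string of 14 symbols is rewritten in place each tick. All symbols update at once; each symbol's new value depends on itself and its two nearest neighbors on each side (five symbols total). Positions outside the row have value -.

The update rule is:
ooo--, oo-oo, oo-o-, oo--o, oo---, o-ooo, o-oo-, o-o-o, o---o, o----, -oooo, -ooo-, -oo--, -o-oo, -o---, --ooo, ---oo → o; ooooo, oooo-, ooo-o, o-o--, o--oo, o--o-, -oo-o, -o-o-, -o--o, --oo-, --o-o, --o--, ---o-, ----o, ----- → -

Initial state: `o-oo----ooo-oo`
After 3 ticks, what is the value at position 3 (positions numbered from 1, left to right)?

o

tick 1: -ooooo-ooo-ooo
tick 2: ooo---ooo-oooo
tick 3: oooooooo-ooo-o
position 3 holds o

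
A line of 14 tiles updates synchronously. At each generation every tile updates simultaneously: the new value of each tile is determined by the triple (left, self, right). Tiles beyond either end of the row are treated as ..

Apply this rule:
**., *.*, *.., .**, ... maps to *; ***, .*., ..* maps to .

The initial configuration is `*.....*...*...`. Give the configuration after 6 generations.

.****..**..***
.*..**.***.*.*
..*.****.**.*.
*..**..*****.*
.*.***.*...**.
..**.**.**.***

..**.**.**.***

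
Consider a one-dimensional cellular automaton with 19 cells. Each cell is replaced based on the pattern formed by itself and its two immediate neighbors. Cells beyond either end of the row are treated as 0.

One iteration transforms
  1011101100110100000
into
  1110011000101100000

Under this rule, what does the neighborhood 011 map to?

At position 2 the neighborhood is 011; the next row has 1 there.

1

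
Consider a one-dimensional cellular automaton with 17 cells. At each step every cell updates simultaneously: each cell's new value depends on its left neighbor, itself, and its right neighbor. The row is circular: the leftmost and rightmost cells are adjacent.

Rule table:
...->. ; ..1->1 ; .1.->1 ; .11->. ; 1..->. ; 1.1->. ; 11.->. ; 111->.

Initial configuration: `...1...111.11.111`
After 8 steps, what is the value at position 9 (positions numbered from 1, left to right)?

step 1: ..11..1..........
step 2: .1...11..........
step 3: 11..1............
step 4: ...11...........1
step 5: ..1............11
step 6: .11...........1..
step 7: 1............11..
step 8: 1...........1...1
position 9 holds .

.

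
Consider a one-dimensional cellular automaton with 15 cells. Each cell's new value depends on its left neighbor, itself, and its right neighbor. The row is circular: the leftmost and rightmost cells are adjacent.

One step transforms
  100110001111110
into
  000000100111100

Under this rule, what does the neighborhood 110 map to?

0

At position 4 the neighborhood is 110; the next row has 0 there.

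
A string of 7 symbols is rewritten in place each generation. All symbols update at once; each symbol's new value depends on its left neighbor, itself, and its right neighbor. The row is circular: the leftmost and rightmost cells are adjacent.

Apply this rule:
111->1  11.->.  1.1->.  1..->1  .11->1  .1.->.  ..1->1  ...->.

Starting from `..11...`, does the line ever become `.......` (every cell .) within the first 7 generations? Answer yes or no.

.11.1..
11...1.
1.1.1..
.....11
1...11.
.1.11..
1..1.1.
generation 7 is 1..1.1., still not uniform .

no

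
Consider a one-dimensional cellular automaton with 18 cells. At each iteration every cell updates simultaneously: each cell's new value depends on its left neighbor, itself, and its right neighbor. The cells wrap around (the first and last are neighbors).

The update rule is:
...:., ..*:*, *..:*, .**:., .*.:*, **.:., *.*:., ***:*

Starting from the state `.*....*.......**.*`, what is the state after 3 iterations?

.**..***.....*...*
...**.*.*...***.**
*.*...*.**.*.*....

*.*...*.**.*.*....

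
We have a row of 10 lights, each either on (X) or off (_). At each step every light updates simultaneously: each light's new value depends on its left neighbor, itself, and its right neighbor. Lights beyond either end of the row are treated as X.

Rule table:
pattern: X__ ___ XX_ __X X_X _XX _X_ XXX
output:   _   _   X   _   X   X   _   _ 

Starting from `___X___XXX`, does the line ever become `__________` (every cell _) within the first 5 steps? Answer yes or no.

_______X__
__________
all cells are _ at step 2

yes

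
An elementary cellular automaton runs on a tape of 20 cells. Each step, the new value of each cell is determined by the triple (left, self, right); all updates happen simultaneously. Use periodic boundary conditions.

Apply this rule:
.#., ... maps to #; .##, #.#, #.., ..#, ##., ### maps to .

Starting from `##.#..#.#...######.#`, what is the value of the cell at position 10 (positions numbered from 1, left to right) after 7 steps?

...#..#.#.#.........
##.#..#.#.#.########
...#..#.#.#.........  (repeats step 1; period 2)
step 7: ...#..#.#.#.........
position 10 holds .

.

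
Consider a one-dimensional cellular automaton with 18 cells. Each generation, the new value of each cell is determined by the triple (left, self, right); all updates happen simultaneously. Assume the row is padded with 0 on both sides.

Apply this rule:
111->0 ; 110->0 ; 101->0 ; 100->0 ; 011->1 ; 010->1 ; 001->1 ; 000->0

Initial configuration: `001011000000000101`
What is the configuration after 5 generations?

101000000011001100

011010000000001101
110010000000011001
100110000000110011
101100000001100110
101000000011001100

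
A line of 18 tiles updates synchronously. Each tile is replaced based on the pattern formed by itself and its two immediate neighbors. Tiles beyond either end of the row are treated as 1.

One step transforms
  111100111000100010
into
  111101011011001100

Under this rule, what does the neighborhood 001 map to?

1

At position 5 the neighborhood is 001; the next row has 1 there.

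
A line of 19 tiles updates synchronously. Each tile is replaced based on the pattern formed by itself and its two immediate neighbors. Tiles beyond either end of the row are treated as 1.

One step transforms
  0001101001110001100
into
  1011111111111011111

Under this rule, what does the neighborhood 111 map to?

1

At position 10 the neighborhood is 111; the next row has 1 there.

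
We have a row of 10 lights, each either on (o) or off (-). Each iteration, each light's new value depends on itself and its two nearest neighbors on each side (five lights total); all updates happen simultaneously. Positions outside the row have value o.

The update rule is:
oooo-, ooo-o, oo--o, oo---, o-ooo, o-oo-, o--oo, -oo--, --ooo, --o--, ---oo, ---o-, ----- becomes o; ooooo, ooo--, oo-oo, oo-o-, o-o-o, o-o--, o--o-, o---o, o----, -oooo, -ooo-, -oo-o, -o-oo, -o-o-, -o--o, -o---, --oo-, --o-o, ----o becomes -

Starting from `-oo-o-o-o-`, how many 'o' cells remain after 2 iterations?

5

-o--------
----oooo-o
count of o: 5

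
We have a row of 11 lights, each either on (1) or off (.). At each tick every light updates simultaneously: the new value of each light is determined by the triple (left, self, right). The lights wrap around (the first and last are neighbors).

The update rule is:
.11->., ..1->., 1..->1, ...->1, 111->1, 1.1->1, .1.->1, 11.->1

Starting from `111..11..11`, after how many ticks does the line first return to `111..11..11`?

11

1111..11..1
11111..11..
.11111..11.
..11111..11
1..11111..1
11..11111..
.11..11111.
..11..11111
1..11..1111
11..11..111
111..11..11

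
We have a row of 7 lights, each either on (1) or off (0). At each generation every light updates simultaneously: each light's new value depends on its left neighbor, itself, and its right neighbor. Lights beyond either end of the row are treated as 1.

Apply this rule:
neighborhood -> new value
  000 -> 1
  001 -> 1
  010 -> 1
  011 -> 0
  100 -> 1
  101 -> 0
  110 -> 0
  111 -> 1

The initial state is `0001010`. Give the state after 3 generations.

1101110

1111010
1110010
1101110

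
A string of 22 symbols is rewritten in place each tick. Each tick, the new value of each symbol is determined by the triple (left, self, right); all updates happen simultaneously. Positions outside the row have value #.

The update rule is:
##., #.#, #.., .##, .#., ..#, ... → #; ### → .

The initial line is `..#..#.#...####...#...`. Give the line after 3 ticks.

############..########

############..########
...........####.......
############..########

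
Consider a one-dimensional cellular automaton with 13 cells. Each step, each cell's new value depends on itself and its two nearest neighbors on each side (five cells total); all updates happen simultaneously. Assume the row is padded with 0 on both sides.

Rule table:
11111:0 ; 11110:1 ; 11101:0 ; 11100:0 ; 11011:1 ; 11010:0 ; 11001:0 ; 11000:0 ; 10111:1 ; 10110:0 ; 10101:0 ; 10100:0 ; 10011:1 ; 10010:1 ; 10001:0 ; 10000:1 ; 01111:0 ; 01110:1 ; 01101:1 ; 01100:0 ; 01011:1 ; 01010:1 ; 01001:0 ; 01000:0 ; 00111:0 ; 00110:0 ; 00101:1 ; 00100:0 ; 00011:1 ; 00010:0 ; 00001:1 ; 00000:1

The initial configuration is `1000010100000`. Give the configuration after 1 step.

0011011001111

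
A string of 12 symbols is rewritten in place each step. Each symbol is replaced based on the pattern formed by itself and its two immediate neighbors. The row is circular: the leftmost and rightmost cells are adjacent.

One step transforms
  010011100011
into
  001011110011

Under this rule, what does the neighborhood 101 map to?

0

At position 0 the neighborhood is 101; the next row has 0 there.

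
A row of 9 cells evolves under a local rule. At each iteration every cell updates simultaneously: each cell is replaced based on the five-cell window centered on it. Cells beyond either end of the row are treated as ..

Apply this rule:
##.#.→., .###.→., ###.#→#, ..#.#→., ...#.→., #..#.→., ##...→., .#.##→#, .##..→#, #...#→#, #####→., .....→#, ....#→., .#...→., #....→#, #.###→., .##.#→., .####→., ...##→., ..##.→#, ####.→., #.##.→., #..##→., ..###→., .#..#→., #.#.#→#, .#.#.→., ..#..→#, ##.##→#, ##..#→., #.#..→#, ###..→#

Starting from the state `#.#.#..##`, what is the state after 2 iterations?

....#..##

..#.#..##
....#..##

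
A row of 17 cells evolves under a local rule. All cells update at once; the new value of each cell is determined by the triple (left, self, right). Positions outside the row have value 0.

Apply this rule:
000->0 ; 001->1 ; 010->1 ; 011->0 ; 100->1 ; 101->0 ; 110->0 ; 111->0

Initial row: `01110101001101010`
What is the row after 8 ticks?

00100000000000010

tick 1: 10000101110001011
tick 2: 11001100001011000
tick 3: 00110010011000100
tick 4: 01001111100101110
tick 5: 11110000011100001
tick 6: 00001000100010011
tick 7: 00011101110111100
tick 8: 00100000000000010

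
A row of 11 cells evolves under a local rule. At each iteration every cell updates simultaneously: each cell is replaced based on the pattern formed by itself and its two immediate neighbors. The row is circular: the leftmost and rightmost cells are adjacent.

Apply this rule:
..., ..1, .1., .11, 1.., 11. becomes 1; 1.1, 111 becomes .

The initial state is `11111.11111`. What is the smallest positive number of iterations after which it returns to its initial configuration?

iteration 1: ....1.1....
iteration 2: 11111.11111

2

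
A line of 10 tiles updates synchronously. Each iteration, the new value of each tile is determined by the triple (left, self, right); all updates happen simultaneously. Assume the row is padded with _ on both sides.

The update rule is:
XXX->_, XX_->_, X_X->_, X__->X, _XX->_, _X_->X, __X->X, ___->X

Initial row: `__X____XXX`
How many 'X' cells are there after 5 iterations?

iteration 1: XXXXXXX___
iteration 2: _______XXX
iteration 3: XXXXXXX___  (repeats iteration 1; period 2)
iteration 5: XXXXXXX___
count of X: 7

7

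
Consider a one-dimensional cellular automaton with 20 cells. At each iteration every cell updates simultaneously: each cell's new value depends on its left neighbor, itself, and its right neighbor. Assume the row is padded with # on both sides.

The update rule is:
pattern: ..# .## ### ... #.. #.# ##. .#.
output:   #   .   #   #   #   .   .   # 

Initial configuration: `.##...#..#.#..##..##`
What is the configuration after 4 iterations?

iteration 1: ...#######.###..##.#
iteration 2: ###.#####...#.##....
iteration 3: ##...###.####...####
iteration 4: #.###.#...##.###.###

#.###.#...##.###.###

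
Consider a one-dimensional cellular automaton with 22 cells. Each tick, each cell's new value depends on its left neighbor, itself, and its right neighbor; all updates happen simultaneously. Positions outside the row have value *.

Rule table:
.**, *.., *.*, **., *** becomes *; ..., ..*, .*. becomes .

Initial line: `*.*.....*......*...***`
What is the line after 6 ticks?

**.*.....*......*..***
***.*.....*......*.***
****.*.....*......****
*****.*.....*.....****
******.*.....*....****
*******.*.....*...****

*******.*.....*...****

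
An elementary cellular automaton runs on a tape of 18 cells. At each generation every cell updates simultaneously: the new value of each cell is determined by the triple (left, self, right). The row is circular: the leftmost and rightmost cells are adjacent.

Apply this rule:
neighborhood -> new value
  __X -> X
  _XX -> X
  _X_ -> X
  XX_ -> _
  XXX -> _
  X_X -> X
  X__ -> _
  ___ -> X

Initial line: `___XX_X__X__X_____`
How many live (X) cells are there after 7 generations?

generation 1: XXXX_XX_XX_XX_XXXX
generation 2: ____XX_XX_XX_XX___
generation 3: XXXXX_XX_XX_XX__XX
generation 4: _____XX_XX_XX__XX_
generation 5: XXXXXX_XX_XX__XX__
generation 6: X_____XX_XX__XX__X
generation 7: __XXXXX_XX__XX__XX
count of X: 11

11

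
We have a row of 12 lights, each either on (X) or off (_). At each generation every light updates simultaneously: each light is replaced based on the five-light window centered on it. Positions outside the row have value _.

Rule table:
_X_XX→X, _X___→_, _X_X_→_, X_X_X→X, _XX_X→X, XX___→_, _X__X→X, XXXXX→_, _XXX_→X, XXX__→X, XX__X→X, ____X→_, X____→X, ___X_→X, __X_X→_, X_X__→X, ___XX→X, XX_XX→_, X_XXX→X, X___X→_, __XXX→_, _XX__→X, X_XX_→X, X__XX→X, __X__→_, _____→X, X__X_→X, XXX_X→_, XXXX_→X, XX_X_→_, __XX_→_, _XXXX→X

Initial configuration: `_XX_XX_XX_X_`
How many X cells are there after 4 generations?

generation 1: X_X_XX_XX_X_
generation 2: __XXXX_XX_X_
generation 3: _X_XX__XX_X_
generation 4: X_XXXXX_X_X_
count of X: 8

8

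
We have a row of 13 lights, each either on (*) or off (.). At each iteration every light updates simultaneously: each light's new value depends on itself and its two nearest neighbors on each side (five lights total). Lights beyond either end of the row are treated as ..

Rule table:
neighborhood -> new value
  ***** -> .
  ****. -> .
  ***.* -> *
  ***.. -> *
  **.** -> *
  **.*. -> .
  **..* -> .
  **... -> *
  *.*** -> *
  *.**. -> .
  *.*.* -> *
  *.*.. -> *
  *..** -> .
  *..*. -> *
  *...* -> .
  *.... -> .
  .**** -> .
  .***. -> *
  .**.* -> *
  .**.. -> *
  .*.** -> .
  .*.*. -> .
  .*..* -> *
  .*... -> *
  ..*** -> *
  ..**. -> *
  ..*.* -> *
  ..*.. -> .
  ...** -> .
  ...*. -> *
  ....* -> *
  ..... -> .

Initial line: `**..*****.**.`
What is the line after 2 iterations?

**.*.*..***.*

iteration 1: **..*...**.**
iteration 2: **.*.*..***.*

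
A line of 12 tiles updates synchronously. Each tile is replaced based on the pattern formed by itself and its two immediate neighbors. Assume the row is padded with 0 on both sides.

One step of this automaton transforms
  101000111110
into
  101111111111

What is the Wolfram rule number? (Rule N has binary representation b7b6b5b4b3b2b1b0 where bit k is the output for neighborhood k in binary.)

position 7: 111 → 1  (bit 7 = 1)
position 10: 110 → 1  (bit 6 = 1)
position 1: 101 → 0  (bit 5 = 0)
position 3: 100 → 1  (bit 4 = 1)
position 6: 011 → 1  (bit 3 = 1)
position 0: 010 → 1  (bit 2 = 1)
position 5: 001 → 1  (bit 1 = 1)
position 4: 000 → 1  (bit 0 = 1)
bits b7..b0 = 11011111 = 223

223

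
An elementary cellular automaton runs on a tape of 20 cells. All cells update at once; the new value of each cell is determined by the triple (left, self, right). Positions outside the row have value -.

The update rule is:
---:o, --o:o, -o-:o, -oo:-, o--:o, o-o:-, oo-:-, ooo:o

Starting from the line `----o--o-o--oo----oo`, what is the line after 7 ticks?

oooooooo-ooo--oooo--
-oooooo---o-oo-oo-oo
o-oooo-oooo---------
o--oo---oo-ooooooooo
ooo--ooo----ooooooo-
-o-oo-o-oooo-ooooo-o
oo----o--oo---ooo--o

oo----o--oo---ooo--o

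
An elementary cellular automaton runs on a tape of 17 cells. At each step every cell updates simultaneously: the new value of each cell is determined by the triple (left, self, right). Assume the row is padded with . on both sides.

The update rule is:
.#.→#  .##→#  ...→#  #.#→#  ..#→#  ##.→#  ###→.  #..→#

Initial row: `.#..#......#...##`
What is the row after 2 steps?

#...............#

step 1: #################
step 2: #...............#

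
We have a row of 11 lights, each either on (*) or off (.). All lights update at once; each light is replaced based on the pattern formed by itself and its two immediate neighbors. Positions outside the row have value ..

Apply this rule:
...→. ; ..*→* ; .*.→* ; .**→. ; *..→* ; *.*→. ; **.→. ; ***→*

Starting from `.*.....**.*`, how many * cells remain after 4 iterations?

5

***...*...*
.*.*.***.**
**.*..*....
...*****...
count of *: 5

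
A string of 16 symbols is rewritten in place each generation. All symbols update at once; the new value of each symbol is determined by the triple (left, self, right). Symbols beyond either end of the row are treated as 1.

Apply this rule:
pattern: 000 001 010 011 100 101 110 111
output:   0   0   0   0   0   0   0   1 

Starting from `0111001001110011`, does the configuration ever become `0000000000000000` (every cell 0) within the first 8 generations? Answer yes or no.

yes

0010000000100001
0000000000000000
all cells are 0 at generation 2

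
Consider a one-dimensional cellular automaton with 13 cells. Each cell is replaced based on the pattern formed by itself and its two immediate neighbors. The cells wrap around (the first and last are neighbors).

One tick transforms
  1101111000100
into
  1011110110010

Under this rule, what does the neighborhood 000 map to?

At position 8 the neighborhood is 000; the next row has 1 there.

1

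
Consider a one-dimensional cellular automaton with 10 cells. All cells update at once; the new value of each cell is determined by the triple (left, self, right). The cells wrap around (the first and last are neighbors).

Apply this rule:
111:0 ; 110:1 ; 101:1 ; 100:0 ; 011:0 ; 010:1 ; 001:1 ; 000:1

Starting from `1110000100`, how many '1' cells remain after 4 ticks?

6

0010111101
0111000111
1001011001
1011101010
count of 1: 6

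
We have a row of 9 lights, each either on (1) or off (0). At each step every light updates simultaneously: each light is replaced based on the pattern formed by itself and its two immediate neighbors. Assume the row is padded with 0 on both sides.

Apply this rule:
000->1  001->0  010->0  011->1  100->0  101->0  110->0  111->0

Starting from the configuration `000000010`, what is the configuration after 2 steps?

100000011

111111000
100000011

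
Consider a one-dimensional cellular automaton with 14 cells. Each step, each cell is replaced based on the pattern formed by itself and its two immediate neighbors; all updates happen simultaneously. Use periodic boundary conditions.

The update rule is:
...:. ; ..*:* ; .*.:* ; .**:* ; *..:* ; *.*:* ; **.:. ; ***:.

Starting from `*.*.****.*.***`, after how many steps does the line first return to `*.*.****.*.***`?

.****...****..
**...*.**...*.
*.*.****.*.***

3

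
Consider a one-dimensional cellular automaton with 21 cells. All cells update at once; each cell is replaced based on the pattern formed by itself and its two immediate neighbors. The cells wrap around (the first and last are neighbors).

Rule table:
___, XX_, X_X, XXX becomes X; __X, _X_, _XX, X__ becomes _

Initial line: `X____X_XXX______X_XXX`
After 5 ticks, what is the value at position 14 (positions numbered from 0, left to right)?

_

tick 1: X_XX__X_XX_XXXX__X_XX
tick 2: XX_X___X_XX_XXX___X_X
tick 3: XXX__X__X_XX_XX_X__X_
tick 4: _XX______X_XX_XX____X
tick 5: X_X_XXXX__X_XX_X_XX__
position 14 holds _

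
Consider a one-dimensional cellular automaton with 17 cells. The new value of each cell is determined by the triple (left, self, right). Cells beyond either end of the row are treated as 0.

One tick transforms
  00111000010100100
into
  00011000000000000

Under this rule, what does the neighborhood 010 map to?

At position 9 the neighborhood is 010; the next row has 0 there.

0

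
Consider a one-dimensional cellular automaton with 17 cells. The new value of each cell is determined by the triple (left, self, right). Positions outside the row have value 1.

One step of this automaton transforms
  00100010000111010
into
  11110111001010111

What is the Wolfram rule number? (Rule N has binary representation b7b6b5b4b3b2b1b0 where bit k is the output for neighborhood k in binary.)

position 12: 111 → 1  (bit 7 = 1)
position 13: 110 → 0  (bit 6 = 0)
position 14: 101 → 1  (bit 5 = 1)
position 0: 100 → 1  (bit 4 = 1)
position 11: 011 → 0  (bit 3 = 0)
position 2: 010 → 1  (bit 2 = 1)
position 1: 001 → 1  (bit 1 = 1)
position 4: 000 → 0  (bit 0 = 0)
bits b7..b0 = 10110110 = 182

182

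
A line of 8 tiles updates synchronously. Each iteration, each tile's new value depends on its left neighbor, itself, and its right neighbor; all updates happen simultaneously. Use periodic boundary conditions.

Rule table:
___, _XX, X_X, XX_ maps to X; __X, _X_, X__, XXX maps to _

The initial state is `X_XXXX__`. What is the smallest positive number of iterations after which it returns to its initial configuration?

4

iteration 1: _XX__X__
iteration 2: _XX____X
iteration 3: XXX_XX__
iteration 4: X_XXXX__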